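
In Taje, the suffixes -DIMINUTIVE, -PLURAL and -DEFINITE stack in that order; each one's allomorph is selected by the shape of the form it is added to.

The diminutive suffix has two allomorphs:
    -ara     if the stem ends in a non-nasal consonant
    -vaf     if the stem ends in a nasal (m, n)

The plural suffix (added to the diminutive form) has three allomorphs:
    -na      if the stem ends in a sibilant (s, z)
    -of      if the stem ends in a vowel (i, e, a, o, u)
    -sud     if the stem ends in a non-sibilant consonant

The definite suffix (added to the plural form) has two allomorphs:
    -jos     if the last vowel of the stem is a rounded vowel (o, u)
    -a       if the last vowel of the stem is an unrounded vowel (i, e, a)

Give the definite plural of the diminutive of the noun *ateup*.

ateuparaofjos

The final consonant of *ateup* is /p/, which is non-nasal, so the diminutive suffix is -ara, giving *ateupara*.
Since the final sound of the diminutive form *ateupara* is /a/ (a vowel), it takes -of, giving *ateuparaof*.
The plural form *ateuparaof*: last vowel = /o/, a rounded vowel → -jos → *ateuparaofjos*.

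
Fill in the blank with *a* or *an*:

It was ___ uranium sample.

The indefinite article is chosen by the initial *sound* of the following word, not its spelling.
*uranium* begins with the sound /jʊ/ (u pronounced /jʊ/) — a consonant sound.
So the article is *a*: It was a uranium sample.

a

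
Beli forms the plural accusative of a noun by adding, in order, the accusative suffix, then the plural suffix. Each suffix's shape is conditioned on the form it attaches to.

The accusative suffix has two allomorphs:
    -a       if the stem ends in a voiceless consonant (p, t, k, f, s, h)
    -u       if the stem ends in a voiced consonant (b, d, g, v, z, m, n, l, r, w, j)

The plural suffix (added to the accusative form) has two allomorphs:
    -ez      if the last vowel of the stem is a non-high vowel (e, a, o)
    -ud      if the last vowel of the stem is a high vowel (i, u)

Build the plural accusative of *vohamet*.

vohametaez

The final consonant of *vohamet* is /t/, which is voiceless, so the accusative suffix is -a, giving *vohameta*.
The last vowel of the accusative form *vohameta* is /a/, which is a non-high vowel, so the plural suffix is -ez, giving *vohametaez*.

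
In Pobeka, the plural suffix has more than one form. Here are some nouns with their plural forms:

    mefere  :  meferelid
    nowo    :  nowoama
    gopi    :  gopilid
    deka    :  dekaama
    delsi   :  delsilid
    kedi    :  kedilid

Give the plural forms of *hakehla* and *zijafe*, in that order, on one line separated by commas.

The suffix is conditioned by the last vowel: -lid when the last vowel of the stem is a front vowel (*mefere*, *gopi*, *delsi*, *kedi*); -ama when the last vowel of the stem is a back vowel (*nowo*, *deka*).
*hakehla* — last vowel /a/ (a back vowel) → -ama → *hakehlaama*.
Since the last vowel of *zijafe* is /e/ (a front vowel), it takes -lid, giving *zijafelid*.

hakehlaama, zijafelid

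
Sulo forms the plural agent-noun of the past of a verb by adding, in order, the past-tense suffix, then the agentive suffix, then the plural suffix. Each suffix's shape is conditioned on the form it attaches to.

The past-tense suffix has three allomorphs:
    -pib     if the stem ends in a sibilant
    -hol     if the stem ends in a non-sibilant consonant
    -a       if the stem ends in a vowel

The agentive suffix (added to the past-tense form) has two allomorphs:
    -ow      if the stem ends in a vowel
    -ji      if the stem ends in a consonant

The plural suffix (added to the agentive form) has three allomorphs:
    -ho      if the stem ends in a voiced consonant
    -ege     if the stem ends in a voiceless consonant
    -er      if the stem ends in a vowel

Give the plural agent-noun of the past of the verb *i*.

Since the final sound of *i* is /i/ (a vowel), it takes -a, giving *ia*.
The past-tense form *ia* — final sound /a/ (a vowel) → -ow → *iaow*.
The agentive form *iaow* — final sound /w/ (a voiced consonant) → -ho → *iaowho*.

iaowho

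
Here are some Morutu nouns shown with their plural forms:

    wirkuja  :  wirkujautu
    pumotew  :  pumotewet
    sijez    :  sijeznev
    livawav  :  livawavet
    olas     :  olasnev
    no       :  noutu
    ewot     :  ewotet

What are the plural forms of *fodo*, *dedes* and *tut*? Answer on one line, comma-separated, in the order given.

The pattern is sibilance of the final sound: -nev when the stem ends in a sibilant (*sijez*, *olas*); -et when the stem ends in a non-sibilant consonant (*pumotew*, *livawav*, *ewot*); -utu when the stem ends in a vowel (*wirkuja*, *no*).
Since the final sound of *fodo* is /o/ (a vowel), it takes -utu, giving *fodoutu*.
The final sound of *dedes* is /s/, which is a sibilant, so the suffix is -nev, giving *dedesnev*.
*tut* — final sound /t/ (a non-sibilant consonant) → -et → *tutet*.

fodoutu, dedesnev, tutet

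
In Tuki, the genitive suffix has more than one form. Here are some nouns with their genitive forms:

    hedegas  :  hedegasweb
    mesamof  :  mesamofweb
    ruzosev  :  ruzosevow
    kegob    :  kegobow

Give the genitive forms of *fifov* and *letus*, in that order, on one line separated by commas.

Looking at the final consonant of each stem: -web when the stem ends in a voiceless consonant (*hedegas*, *mesamof*); -ow when the stem ends in a voiced consonant (*ruzosev*, *kegob*).
*fifov*: final consonant = /v/, voiced → -ow → *fifovow*.
The final consonant of *letus* is /s/, which is voiceless, so the suffix is -web, giving *letusweb*.

fifovow, letusweb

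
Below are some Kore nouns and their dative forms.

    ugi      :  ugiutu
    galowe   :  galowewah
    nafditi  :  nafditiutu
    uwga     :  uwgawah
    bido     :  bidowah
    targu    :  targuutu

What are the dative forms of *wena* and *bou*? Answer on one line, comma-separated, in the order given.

wenawah, bouutu

The alternation tracks the last vowel of the stem — -utu when the last vowel of the stem is a high vowel (*ugi*, *nafditi*, *targu*); -wah when the last vowel of the stem is a non-high vowel (*galowe*, *uwga*, *bido*).
Since the last vowel of *wena* is /a/ (a non-high vowel), it takes -wah, giving *wenawah*.
Since the last vowel of *bou* is /u/ (a high vowel), it takes -utu, giving *bouutu*.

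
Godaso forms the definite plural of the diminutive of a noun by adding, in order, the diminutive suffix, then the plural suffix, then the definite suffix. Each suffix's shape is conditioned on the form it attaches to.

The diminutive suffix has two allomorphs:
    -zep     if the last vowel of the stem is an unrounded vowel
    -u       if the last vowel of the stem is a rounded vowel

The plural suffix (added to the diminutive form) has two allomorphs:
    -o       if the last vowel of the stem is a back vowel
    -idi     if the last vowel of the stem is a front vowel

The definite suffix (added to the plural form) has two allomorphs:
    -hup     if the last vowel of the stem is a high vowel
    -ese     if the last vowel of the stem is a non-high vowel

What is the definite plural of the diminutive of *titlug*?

*titlug* — last vowel /u/ (a rounded vowel) → -u → *titlugu*.
The diminutive form *titlugu* — last vowel /u/ (a back vowel) → -o → *titluguo*.
The plural form *titluguo* — last vowel /o/ (a non-high vowel) → -ese → *titluguoese*.

titluguoese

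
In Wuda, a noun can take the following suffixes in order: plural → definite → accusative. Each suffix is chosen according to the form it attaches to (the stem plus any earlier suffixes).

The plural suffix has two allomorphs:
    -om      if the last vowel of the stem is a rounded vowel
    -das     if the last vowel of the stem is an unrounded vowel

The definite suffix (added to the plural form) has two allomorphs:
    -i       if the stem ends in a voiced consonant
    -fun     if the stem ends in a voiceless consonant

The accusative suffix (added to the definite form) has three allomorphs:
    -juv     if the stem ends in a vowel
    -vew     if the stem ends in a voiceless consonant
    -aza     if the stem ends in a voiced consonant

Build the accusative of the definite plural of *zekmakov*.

zekmakovomijuv

*zekmakov*: last vowel = /o/, a rounded vowel → -om → *zekmakovom*.
The plural form *zekmakovom*: final consonant = /m/, voiced → -i → *zekmakovomi*.
The definite form *zekmakovomi*: final sound = /i/, a vowel → -juv → *zekmakovomijuv*.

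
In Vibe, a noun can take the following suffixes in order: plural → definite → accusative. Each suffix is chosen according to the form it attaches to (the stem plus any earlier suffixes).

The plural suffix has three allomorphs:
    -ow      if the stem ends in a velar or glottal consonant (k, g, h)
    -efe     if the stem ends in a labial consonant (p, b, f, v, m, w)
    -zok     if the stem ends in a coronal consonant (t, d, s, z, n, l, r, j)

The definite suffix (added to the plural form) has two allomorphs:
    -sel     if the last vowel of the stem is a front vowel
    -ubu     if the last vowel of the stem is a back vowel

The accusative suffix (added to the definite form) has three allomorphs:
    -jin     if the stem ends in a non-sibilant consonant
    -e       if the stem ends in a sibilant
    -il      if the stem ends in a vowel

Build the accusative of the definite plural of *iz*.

*iz* — final consonant /z/ (coronal) → -zok → *izzok*.
The plural form *izzok* — last vowel /o/ (a back vowel) → -ubu → *izzokubu*.
Since the final sound of the definite form *izzokubu* is /u/ (a vowel), it takes -il, giving *izzokubuil*.

izzokubuil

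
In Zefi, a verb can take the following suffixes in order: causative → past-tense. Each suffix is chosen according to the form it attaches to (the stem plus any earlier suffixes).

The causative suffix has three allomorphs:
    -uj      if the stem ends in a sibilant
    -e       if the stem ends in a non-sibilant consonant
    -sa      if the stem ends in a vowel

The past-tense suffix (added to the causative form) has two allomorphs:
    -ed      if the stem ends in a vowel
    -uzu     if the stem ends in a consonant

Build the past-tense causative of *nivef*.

nivefeed

*nivef*: final sound = /f/, a non-sibilant consonant → -e → *nivefe*.
Since the final sound of the causative form *nivefe* is /e/ (a vowel), it takes -ed, giving *nivefeed*.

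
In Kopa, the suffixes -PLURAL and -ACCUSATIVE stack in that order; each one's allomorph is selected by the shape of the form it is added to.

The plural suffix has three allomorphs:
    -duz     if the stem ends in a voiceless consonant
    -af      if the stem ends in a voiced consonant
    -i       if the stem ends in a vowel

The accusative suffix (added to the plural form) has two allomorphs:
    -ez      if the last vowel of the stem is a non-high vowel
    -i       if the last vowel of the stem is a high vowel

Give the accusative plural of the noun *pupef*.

*pupef* — final sound /f/ (a voiceless consonant) → -duz → *pupefduz*.
The plural form *pupefduz*: last vowel = /u/, a high vowel → -i → *pupefduzi*.

pupefduzi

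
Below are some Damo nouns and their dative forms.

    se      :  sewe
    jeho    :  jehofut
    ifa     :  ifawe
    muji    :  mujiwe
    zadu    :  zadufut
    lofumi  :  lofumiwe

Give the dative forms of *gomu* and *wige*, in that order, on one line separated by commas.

gomufut, wigewe

The alternation tracks the last vowel of the stem — -fut when the last vowel of the stem is a rounded vowel (*jeho*, *zadu*); -we when the last vowel of the stem is an unrounded vowel (*se*, *ifa*, *muji*, *lofumi*).
*gomu* — last vowel /u/ (a rounded vowel) → -fut → *gomufut*.
*wige* — last vowel /e/ (an unrounded vowel) → -we → *wigewe*.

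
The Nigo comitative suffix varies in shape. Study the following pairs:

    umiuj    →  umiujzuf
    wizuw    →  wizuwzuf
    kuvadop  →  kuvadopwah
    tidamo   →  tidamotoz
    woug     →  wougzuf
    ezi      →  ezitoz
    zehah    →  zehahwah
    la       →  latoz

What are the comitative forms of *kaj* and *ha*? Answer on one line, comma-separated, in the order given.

The pattern is voicing of the final sound: -wah when the stem ends in a voiceless consonant (*kuvadop*, *zehah*); -zuf when the stem ends in a voiced consonant (*umiuj*, *wizuw*, *woug*); -toz when the stem ends in a vowel (*tidamo*, *ezi*, *la*).
*kaj*: final sound = /j/, a voiced consonant → -zuf → *kajzuf*.
*ha*: final sound = /a/, a vowel → -toz → *hatoz*.

kajzuf, hatoz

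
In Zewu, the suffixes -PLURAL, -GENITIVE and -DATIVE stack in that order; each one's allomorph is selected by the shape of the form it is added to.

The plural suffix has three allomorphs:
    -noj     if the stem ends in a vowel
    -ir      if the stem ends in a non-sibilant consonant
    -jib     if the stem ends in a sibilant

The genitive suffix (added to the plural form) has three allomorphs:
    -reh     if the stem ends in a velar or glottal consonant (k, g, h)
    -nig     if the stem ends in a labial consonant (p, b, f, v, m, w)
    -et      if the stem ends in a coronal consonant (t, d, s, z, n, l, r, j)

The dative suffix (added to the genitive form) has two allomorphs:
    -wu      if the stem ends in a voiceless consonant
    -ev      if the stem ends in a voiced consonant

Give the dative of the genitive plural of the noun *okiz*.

okizjibnigev

*okiz* — final sound /z/ (a sibilant) → -jib → *okizjib*.
Since the final consonant of the plural form *okizjib* is /b/ (labial), it takes -nig, giving *okizjibnig*.
Since the final consonant of the genitive form *okizjibnig* is /g/ (voiced), it takes -ev, giving *okizjibnigev*.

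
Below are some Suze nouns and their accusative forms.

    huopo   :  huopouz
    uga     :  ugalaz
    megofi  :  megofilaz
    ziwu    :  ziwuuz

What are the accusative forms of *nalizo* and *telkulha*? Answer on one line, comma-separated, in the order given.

nalizouz, telkulhalaz

The alternation tracks the last vowel of the stem — -uz when the last vowel of the stem is a rounded vowel (*huopo*, *ziwu*); -laz when the last vowel of the stem is an unrounded vowel (*uga*, *megofi*).
*nalizo*: last vowel = /o/, a rounded vowel → -uz → *nalizouz*.
The last vowel of *telkulha* is /a/, which is an unrounded vowel, so the suffix is -laz, giving *telkulhalaz*.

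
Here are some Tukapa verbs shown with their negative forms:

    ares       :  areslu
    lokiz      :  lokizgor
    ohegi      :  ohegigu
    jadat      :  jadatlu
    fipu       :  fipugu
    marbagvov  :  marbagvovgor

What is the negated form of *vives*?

viveslu

The alternation tracks the final sound of the stem — -lu when the stem ends in a voiceless consonant (*ares*, *jadat*); -gor when the stem ends in a voiced consonant (*lokiz*, *marbagvov*); -gu when the stem ends in a vowel (*ohegi*, *fipu*).
The final sound of *vives* is /s/, which is a voiceless consonant, so the suffix is -lu, giving *viveslu*.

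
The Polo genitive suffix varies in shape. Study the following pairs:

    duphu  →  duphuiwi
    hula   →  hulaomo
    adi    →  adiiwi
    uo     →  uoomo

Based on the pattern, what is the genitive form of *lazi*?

The alternation tracks the last vowel of the stem — -iwi when the last vowel of the stem is a high vowel (*duphu*, *adi*); -omo when the last vowel of the stem is a non-high vowel (*hula*, *uo*).
Since the last vowel of *lazi* is /i/ (a high vowel), it takes -iwi, giving *laziiwi*.

laziiwi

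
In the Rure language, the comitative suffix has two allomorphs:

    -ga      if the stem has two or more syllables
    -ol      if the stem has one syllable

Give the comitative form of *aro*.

*aro* has 2 syllables, so the suffix is -ga, giving *aroga*.

aroga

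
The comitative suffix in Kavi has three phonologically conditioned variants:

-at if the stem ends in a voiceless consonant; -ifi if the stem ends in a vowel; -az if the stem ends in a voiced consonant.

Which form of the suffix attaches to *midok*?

The final sound of *midok* is /k/, which is a voiceless consonant, so the suffix is -at.

-at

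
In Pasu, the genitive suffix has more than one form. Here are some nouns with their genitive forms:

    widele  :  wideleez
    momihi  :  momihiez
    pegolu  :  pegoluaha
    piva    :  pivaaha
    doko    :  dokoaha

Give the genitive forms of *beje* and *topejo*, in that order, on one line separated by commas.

bejeez, topejoaha

Looking at the last vowel of each stem: -ez when the last vowel of the stem is a front vowel (*widele*, *momihi*); -aha when the last vowel of the stem is a back vowel (*pegolu*, *piva*, *doko*).
*beje* — last vowel /e/ (a front vowel) → -ez → *bejeez*.
The last vowel of *topejo* is /o/, which is a back vowel, so the suffix is -aha, giving *topejoaha*.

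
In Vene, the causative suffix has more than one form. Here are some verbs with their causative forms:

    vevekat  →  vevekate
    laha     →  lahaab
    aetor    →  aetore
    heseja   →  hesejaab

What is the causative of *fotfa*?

The alternation tracks the final sound of the stem — -e when the stem ends in a consonant (*vevekat*, *aetor*); -ab when the stem ends in a vowel (*laha*, *heseja*).
The final sound of *fotfa* is /a/, which is a vowel, so the suffix is -ab, giving *fotfaab*.

fotfaab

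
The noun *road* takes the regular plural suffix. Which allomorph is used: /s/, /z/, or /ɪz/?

The stem *road* ends in a voiced non-sibilant sound.
The plural suffix surfaces as /ɪz/ after sibilants, /s/ after other voiceless consonants, and /z/ after other voiced sounds.
So the plural -s on *road* is pronounced /z/.

/z/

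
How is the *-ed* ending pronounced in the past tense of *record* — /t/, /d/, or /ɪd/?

The stem *record* ends in /t/ or /d/.
The -ed suffix is realized as /ɪd/ after /t, d/; as /t/ after other voiceless consonants; and as /d/ after other voiced sounds.
So -ed on *record* is pronounced /ɪd/.

/ɪd/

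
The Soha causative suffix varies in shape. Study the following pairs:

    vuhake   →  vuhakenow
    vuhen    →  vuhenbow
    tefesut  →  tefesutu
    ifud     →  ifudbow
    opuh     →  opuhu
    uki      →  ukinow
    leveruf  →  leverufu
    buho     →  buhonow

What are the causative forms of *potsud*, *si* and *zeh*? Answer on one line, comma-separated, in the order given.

potsudbow, sinow, zehu

The suffix is conditioned by the final sound: -u when the stem ends in a voiceless consonant (*tefesut*, *opuh*, *leveruf*); -bow when the stem ends in a voiced consonant (*vuhen*, *ifud*); -now when the stem ends in a vowel (*vuhake*, *uki*, *buho*).
*potsud*: final sound = /d/, a voiced consonant → -bow → *potsudbow*.
The final sound of *si* is /i/, which is a vowel, so the suffix is -now, giving *sinow*.
Since the final sound of *zeh* is /h/ (a voiceless consonant), it takes -u, giving *zehu*.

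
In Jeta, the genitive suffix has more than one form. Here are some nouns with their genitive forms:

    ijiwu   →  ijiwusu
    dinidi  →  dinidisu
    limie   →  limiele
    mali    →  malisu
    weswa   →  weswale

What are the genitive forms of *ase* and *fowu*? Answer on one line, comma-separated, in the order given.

asele, fowusu

The pattern is height harmony: -su when the last vowel of the stem is a high vowel (*ijiwu*, *dinidi*, *mali*); -le when the last vowel of the stem is a non-high vowel (*limie*, *weswa*).
Since the last vowel of *ase* is /e/ (a non-high vowel), it takes -le, giving *asele*.
*fowu*: last vowel = /u/, a high vowel → -su → *fowusu*.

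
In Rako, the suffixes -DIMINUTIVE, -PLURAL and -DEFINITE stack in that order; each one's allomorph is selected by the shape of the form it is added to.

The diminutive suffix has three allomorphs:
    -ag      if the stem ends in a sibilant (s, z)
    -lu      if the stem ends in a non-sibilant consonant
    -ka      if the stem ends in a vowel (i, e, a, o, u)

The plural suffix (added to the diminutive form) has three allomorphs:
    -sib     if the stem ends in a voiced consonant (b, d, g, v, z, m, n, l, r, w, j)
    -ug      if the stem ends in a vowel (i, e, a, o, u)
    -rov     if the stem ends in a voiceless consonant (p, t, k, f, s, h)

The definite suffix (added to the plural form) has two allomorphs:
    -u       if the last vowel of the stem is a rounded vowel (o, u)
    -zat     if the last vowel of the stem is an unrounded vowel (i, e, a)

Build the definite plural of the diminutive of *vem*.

vemluugu

*vem* — final sound /m/ (a non-sibilant consonant) → -lu → *vemlu*.
The diminutive form *vemlu*: final sound = /u/, a vowel → -ug → *vemluug*.
The plural form *vemluug* — last vowel /u/ (a rounded vowel) → -u → *vemluugu*.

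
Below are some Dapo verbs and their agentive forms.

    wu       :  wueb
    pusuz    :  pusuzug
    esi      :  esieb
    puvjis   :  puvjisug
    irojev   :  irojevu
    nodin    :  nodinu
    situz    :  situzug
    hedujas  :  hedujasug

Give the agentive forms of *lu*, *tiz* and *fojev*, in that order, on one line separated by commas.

The alternation tracks the final sound of the stem — -ug when the stem ends in a sibilant (*pusuz*, *puvjis*, *situz*, *hedujas*); -u when the stem ends in a non-sibilant consonant (*irojev*, *nodin*); -eb when the stem ends in a vowel (*wu*, *esi*).
*lu*: final sound = /u/, a vowel → -eb → *lueb*.
Since the final sound of *tiz* is /z/ (a sibilant), it takes -ug, giving *tizug*.
The final sound of *fojev* is /v/, which is a non-sibilant consonant, so the suffix is -u, giving *fojevu*.

lueb, tizug, fojevu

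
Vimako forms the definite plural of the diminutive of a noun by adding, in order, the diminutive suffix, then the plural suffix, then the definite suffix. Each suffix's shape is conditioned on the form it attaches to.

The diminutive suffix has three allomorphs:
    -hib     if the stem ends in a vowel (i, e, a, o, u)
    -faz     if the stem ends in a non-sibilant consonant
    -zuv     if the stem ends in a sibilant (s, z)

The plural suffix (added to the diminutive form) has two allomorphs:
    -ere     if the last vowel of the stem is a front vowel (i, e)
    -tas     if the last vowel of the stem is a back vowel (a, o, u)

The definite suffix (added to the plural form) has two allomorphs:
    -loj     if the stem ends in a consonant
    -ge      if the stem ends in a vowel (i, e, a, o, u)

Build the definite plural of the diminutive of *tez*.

*tez*: final sound = /z/, a sibilant → -zuv → *tezzuv*.
The diminutive form *tezzuv*: last vowel = /u/, a back vowel → -tas → *tezzuvtas*.
The plural form *tezzuvtas*: final sound = /s/, a consonant → -loj → *tezzuvtasloj*.

tezzuvtasloj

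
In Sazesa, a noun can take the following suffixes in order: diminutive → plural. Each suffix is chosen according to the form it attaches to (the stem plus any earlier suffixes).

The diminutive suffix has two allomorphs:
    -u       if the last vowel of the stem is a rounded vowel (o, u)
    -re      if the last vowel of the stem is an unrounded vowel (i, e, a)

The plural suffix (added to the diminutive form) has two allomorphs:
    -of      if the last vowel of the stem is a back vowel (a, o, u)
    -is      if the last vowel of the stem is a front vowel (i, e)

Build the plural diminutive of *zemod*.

zemoduof

*zemod* — last vowel /o/ (a rounded vowel) → -u → *zemodu*.
Since the last vowel of the diminutive form *zemodu* is /u/ (a back vowel), it takes -of, giving *zemoduof*.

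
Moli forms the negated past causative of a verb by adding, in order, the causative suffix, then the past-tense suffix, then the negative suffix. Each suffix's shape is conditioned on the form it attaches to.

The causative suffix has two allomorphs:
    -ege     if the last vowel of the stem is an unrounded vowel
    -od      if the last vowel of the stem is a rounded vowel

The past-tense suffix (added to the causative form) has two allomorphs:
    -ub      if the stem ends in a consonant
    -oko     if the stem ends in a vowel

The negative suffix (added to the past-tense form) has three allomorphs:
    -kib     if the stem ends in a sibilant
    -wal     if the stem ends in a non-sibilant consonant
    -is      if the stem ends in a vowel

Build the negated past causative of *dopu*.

dopuodubwal

Since the last vowel of *dopu* is /u/ (a rounded vowel), it takes -od, giving *dopuod*.
The final sound of the causative form *dopuod* is /d/, which is a consonant, so the past-tense suffix is -ub, giving *dopuodub*.
Since the final sound of the past-tense form *dopuodub* is /b/ (a non-sibilant consonant), it takes -wal, giving *dopuodubwal*.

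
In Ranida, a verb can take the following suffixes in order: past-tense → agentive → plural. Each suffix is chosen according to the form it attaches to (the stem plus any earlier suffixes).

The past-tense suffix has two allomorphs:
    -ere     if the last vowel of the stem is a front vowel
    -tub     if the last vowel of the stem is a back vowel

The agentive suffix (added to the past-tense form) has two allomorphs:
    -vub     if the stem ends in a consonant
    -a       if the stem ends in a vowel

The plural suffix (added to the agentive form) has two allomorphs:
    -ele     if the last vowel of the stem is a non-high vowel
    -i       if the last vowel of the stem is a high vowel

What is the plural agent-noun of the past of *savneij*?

savneijereaele

*savneij* — last vowel /i/ (a front vowel) → -ere → *savneijere*.
Since the final sound of the past-tense form *savneijere* is /e/ (a vowel), it takes -a, giving *savneijerea*.
The agentive form *savneijerea* — last vowel /a/ (a non-high vowel) → -ele → *savneijereaele*.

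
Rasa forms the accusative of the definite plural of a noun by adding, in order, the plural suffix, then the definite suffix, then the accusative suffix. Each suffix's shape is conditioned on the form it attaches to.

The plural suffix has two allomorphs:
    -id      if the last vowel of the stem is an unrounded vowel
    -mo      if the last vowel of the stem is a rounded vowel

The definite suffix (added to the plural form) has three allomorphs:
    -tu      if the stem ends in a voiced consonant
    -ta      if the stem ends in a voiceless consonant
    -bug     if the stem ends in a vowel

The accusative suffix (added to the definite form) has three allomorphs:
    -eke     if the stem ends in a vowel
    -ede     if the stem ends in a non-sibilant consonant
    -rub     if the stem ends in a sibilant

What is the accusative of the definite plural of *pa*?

paidtueke

The last vowel of *pa* is /a/, which is an unrounded vowel, so the plural suffix is -id, giving *paid*.
The plural form *paid*: final sound = /d/, a voiced consonant → -tu → *paidtu*.
Since the final sound of the definite form *paidtu* is /u/ (a vowel), it takes -eke, giving *paidtueke*.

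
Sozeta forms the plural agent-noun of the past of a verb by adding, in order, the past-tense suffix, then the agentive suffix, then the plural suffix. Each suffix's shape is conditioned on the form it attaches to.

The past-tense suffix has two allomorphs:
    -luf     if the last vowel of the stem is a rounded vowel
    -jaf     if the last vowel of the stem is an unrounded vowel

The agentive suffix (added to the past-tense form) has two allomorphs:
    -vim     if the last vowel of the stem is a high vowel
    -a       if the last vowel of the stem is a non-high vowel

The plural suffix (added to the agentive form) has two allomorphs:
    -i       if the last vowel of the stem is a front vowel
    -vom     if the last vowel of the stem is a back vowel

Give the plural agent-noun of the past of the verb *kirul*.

kirullufvimi

*kirul* — last vowel /u/ (a rounded vowel) → -luf → *kirulluf*.
Since the last vowel of the past-tense form *kirulluf* is /u/ (a high vowel), it takes -vim, giving *kirullufvim*.
The agentive form *kirullufvim*: last vowel = /i/, a front vowel → -i → *kirullufvimi*.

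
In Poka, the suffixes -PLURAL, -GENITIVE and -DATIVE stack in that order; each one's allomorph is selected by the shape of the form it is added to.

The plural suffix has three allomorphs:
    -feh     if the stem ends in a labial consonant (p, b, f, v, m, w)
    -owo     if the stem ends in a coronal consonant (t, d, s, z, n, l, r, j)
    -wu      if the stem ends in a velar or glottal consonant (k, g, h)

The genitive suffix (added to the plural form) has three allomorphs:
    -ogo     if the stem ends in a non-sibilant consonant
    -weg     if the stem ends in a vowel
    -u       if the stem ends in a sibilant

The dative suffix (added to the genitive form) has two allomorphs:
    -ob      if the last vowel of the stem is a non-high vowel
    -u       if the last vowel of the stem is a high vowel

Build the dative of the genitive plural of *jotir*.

*jotir* — final consonant /r/ (coronal) → -owo → *jotirowo*.
The final sound of the plural form *jotirowo* is /o/, which is a vowel, so the genitive suffix is -weg, giving *jotirowoweg*.
The genitive form *jotirowoweg*: last vowel = /e/, a non-high vowel → -ob → *jotirowowegob*.

jotirowowegob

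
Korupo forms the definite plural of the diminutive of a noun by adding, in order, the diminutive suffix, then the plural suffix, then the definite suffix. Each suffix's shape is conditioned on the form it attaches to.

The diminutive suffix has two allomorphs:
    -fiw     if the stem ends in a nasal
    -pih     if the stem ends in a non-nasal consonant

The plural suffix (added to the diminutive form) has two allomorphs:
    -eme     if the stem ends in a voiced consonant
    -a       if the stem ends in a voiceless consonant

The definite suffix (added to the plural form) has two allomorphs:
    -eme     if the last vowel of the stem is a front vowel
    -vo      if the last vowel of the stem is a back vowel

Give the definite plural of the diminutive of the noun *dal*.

dalpihavo

*dal*: final consonant = /l/, non-nasal → -pih → *dalpih*.
Since the final consonant of the diminutive form *dalpih* is /h/ (voiceless), it takes -a, giving *dalpiha*.
The last vowel of the plural form *dalpiha* is /a/, which is a back vowel, so the definite suffix is -vo, giving *dalpihavo*.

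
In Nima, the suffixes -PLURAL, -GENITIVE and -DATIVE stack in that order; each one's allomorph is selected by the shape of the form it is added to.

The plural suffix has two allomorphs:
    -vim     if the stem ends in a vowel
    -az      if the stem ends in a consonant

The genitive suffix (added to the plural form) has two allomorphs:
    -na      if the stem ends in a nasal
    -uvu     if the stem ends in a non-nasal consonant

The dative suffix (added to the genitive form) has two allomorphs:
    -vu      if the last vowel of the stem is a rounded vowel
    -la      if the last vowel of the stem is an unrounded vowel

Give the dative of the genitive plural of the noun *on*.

onazuvuvu

*on* — final sound /n/ (a consonant) → -az → *onaz*.
The plural form *onaz* — final consonant /z/ (non-nasal) → -uvu → *onazuvu*.
The genitive form *onazuvu*: last vowel = /u/, a rounded vowel → -vu → *onazuvuvu*.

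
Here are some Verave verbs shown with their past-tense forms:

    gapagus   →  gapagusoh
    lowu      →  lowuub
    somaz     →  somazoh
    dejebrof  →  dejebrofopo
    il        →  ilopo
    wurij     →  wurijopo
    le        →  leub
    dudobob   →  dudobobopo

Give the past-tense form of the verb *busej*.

The alternation tracks the final sound of the stem — -oh when the stem ends in a sibilant (*gapagus*, *somaz*); -opo when the stem ends in a non-sibilant consonant (*dejebrof*, *il*, *wurij*, *dudobob*); -ub when the stem ends in a vowel (*lowu*, *le*).
*busej* — final sound /j/ (a non-sibilant consonant) → -opo → *busejopo*.

busejopo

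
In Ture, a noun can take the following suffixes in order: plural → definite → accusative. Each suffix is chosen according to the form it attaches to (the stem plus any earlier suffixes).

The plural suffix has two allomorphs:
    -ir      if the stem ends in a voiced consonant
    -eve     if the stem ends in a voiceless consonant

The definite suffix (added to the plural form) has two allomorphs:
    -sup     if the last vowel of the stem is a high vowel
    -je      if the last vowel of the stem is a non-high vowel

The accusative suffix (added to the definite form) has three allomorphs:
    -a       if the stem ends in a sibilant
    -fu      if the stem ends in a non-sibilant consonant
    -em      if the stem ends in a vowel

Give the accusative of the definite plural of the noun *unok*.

The final consonant of *unok* is /k/, which is voiceless, so the plural suffix is -eve, giving *unokeve*.
The last vowel of the plural form *unokeve* is /e/, which is a non-high vowel, so the definite suffix is -je, giving *unokeveje*.
The definite form *unokeveje* — final sound /e/ (a vowel) → -em → *unokevejeem*.

unokevejeem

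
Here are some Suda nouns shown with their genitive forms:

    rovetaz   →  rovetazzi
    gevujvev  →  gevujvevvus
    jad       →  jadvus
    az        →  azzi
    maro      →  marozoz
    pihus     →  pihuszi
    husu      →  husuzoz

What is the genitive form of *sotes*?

Looking at the final sound of each stem: -zi when the stem ends in a sibilant (*rovetaz*, *az*, *pihus*); -vus when the stem ends in a non-sibilant consonant (*gevujvev*, *jad*); -zoz when the stem ends in a vowel (*maro*, *husu*).
Since the final sound of *sotes* is /s/ (a sibilant), it takes -zi, giving *soteszi*.

soteszi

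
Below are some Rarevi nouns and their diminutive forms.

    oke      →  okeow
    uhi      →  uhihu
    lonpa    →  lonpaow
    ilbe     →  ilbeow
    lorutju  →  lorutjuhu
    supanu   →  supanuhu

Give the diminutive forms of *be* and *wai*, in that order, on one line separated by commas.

beow, waihu

The suffix is conditioned by the last vowel: -hu when the last vowel of the stem is a high vowel (*uhi*, *lorutju*, *supanu*); -ow when the last vowel of the stem is a non-high vowel (*oke*, *lonpa*, *ilbe*).
*be* — last vowel /e/ (a non-high vowel) → -ow → *beow*.
*wai* — last vowel /i/ (a high vowel) → -hu → *waihu*.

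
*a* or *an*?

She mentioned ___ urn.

The indefinite article is chosen by the initial *sound* of the following word, not its spelling.
*urn* begins with the sound /ɜr/ (u pronounced /ɜr/) — a vowel sound.
So the article is *an*: She mentioned an urn.

an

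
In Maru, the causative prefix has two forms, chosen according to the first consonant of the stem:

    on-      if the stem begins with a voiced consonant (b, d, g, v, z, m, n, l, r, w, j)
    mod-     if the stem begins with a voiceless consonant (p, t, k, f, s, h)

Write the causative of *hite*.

modhite

*hite*: first consonant = /h/, voiceless → mod- → *modhite*.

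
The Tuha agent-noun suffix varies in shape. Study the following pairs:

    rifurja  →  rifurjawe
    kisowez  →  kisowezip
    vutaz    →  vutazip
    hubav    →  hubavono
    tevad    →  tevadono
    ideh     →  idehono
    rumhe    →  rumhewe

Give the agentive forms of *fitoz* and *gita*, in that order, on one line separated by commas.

fitozip, gitawe

The suffix is conditioned by the final sound: -ip when the stem ends in a sibilant (*kisowez*, *vutaz*); -ono when the stem ends in a non-sibilant consonant (*hubav*, *tevad*, *ideh*); -we when the stem ends in a vowel (*rifurja*, *rumhe*).
*fitoz*: final sound = /z/, a sibilant → -ip → *fitozip*.
*gita* — final sound /a/ (a vowel) → -we → *gitawe*.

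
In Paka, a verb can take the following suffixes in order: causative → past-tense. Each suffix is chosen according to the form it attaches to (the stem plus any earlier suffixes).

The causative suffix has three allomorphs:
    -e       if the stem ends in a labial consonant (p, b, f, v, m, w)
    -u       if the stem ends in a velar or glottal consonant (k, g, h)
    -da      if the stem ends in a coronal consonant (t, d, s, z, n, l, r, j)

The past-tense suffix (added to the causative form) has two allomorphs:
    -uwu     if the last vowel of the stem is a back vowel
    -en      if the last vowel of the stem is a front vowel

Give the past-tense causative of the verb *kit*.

Since the final consonant of *kit* is /t/ (coronal), it takes -da, giving *kitda*.
Since the last vowel of the causative form *kitda* is /a/ (a back vowel), it takes -uwu, giving *kitdauwu*.

kitdauwu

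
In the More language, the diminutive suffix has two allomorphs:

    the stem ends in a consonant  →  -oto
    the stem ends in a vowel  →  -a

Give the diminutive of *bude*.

budea

Since the final sound of *bude* is /e/ (a vowel), it takes -a, giving *budea*.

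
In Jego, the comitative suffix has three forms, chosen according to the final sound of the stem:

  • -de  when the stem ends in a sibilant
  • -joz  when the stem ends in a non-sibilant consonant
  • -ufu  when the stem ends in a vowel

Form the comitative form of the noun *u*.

uufu

The final sound of *u* is /u/, which is a vowel, so the suffix is -ufu, giving *uufu*.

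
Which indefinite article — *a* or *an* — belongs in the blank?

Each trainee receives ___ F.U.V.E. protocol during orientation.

The indefinite article is chosen by the initial *sound* of the following word, not its spelling.
The initialism *F.U.V.E.* is read letter by letter; the first letter, F, is pronounced /ɛf/, which begins with a vowel sound.
So the article is *an*: Each trainee receives an F.U.V.E. protocol during orientation.

an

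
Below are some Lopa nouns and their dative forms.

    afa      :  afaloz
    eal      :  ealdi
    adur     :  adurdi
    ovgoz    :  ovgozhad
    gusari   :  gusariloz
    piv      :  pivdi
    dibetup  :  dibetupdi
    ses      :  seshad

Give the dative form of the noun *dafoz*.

The suffix is conditioned by the final sound: -had when the stem ends in a sibilant (*ovgoz*, *ses*); -di when the stem ends in a non-sibilant consonant (*eal*, *adur*, *piv*, *dibetup*); -loz when the stem ends in a vowel (*afa*, *gusari*).
The final sound of *dafoz* is /z/, which is a sibilant, so the suffix is -had, giving *dafozhad*.

dafozhad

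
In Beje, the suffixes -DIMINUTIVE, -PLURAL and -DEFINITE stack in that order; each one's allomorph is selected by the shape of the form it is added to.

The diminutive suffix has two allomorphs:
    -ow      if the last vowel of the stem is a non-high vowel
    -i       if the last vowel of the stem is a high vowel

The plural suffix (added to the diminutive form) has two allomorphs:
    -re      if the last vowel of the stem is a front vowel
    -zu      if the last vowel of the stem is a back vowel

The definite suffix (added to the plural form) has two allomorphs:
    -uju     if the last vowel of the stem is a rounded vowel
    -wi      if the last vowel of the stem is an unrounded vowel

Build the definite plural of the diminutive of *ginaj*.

The last vowel of *ginaj* is /a/, which is a non-high vowel, so the diminutive suffix is -ow, giving *ginajow*.
The diminutive form *ginajow*: last vowel = /o/, a back vowel → -zu → *ginajowzu*.
The plural form *ginajowzu* — last vowel /u/ (a rounded vowel) → -uju → *ginajowzuuju*.

ginajowzuuju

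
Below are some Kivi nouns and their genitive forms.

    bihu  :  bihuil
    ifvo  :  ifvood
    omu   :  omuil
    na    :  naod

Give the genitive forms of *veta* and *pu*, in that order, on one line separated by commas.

vetaod, puil

The suffix is conditioned by the last vowel: -il when the last vowel of the stem is a high vowel (*bihu*, *omu*); -od when the last vowel of the stem is a non-high vowel (*ifvo*, *na*).
Since the last vowel of *veta* is /a/ (a non-high vowel), it takes -od, giving *vetaod*.
Since the last vowel of *pu* is /u/ (a high vowel), it takes -il, giving *puil*.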